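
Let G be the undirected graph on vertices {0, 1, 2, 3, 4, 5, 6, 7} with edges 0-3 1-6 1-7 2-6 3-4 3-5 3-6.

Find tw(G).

A width-1 tree decomposition is:
Bags: B1 = {3, 5}  B2 = {3, 6}  B3 = {1, 6}  B4 = {2, 6}  B5 = {1, 7}  B6 = {3, 4}  B7 = {0, 3}
Tree: B1–B2, B2–B3, B3–B4, B3–B5, B2–B6, B2–B7
Each bag holds 2 vertices, so the decomposition has width 1, which upper-bounds the treewidth. G has an edge, so its treewidth is at least 1. Therefore the treewidth is 1.

1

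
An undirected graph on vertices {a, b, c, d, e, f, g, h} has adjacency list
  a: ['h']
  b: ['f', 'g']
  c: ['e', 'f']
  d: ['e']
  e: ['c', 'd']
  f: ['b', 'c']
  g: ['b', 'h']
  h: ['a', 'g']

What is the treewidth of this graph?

A width-1 tree decomposition is:
Bags: B1 = {d, e}  B2 = {c, e}  B3 = {c, f}  B4 = {b, f}  B5 = {b, g}  B6 = {g, h}  B7 = {a, h}
Tree: B1–B2, B2–B3, B3–B4, B4–B5, B5–B6, B6–B7
Each bag holds 2 vertices, so the decomposition has width 1, which upper-bounds the treewidth. Since G has at least one edge (e.g. d–e), it is not an edgeless graph, so tw(G) ≥ 1. The upper and lower bounds meet at 1, so that is the treewidth.

1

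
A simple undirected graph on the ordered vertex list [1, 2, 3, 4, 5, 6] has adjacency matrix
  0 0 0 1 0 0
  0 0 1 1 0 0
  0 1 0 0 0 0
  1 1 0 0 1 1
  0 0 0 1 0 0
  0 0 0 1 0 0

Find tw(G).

1

A width-1 tree decomposition is:
Bags: B1 = {2, 4}  B2 = {1, 4}  B3 = {2, 3}  B4 = {4, 5}  B5 = {4, 6}
Tree: B1–B2, B1–B3, B1–B4, B4–B5
Each bag holds 2 vertices, so the decomposition has width 1, which upper-bounds the treewidth. Any graph with an edge has treewidth ≥ 1, and G has the edge 2–4. Therefore the treewidth is 1.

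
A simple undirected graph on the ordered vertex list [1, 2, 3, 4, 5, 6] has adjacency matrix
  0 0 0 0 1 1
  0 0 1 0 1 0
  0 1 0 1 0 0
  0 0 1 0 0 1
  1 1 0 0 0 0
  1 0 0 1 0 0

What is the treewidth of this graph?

2

A width-2 tree decomposition is:
Bags: B1 = {3, 4, 6}  B2 = {1, 3, 6}  B3 = {1, 3, 5}  B4 = {2, 3, 5}
Tree: B1–B2, B2–B3, B3–B4
Each bag holds 3 vertices, so the decomposition has width 2, which upper-bounds the treewidth. Since 3–4–6–1–5–2–3 is a cycle in G, G is not acyclic. Forests are exactly the graphs of treewidth ≤ 1, so tw(G) ≥ 2. The upper and lower bounds meet at 2, so that is the treewidth.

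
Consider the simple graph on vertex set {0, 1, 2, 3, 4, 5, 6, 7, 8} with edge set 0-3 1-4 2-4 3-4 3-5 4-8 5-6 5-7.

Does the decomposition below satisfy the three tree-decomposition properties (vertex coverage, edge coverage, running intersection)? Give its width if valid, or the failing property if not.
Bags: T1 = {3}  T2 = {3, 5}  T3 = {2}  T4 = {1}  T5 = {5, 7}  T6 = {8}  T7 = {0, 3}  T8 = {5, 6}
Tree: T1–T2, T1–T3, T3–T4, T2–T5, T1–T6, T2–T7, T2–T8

A tree decomposition must satisfy three properties: every vertex lies in some bag; for every edge, both endpoints lie together in some bag; and for every vertex, the bags containing it form a connected subtree. Here vertex 4 appears in no bag, so the decomposition is invalid.

No — vertex 4 appears in no bag.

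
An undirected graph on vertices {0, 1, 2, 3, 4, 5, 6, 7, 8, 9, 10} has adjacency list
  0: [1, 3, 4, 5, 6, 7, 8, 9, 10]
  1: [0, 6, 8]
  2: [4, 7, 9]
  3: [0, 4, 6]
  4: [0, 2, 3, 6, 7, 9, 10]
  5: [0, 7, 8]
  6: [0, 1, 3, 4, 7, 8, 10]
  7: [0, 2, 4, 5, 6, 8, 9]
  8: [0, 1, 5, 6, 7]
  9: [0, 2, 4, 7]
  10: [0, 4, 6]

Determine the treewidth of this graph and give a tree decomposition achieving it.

Treewidth 3.
One optimal decomposition is:
Bags: B1 = {0, 4, 7, 9}  B2 = {0, 4, 6, 7}  B3 = {0, 6, 7, 8}  B4 = {0, 4, 6, 10}  B5 = {0, 1, 6, 8}  B6 = {0, 5, 7, 8}  B7 = {2, 4, 7, 9}  B8 = {0, 3, 4, 6}
Tree: B1–B2, B2–B3, B2–B4, B3–B5, B3–B6, B1–B7, B2–B8

Every bag has size at most 4, so the width is 4 − 1 = 3 and tw(G) ≤ 3. For the lower bound, the 4 vertices {0, 4, 7, 9} are pairwise adjacent, and any tree decomposition puts a clique entirely inside one bag — forcing width ≥ 3. Therefore the treewidth is 3.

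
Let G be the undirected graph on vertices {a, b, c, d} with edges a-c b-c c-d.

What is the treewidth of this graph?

A width-1 tree decomposition is:
Bags: B1 = {b, c}  B2 = {a, c}  B3 = {c, d}
Tree: B1–B2, B1–B3
Every bag has size at most 2, so the width is 2 − 1 = 1 and tw(G) ≤ 1. G has an edge, so its treewidth is at least 1. Combining the bounds, tw(G) = 1.

1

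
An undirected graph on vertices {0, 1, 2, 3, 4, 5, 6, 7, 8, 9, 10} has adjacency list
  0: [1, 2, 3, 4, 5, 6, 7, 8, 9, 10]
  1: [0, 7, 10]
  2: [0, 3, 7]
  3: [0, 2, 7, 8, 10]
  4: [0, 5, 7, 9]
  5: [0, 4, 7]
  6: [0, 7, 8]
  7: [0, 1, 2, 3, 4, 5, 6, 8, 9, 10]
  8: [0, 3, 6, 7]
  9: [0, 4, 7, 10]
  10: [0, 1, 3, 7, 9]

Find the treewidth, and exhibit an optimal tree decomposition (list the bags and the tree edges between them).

Treewidth 3.
Bags: B1 = {0, 1, 7, 10}  B2 = {0, 7, 9, 10}  B3 = {0, 3, 7, 10}  B4 = {0, 3, 7, 8}  B5 = {0, 6, 7, 8}  B6 = {0, 4, 7, 9}  B7 = {0, 2, 3, 7}  B8 = {0, 4, 5, 7}
Tree: B1–B2, B2–B3, B3–B4, B4–B5, B2–B6, B4–B7, B6–B8

The largest bag has 4 vertices, giving width 3; this decomposition certifies tw(G) ≤ 3. Conversely, {0, 1, 7, 10} is a clique of size 4, and the vertices of any clique must share a bag in every tree decomposition; so some bag has ≥ 4 vertices and tw(G) ≥ 3. Combining the bounds, tw(G) = 3.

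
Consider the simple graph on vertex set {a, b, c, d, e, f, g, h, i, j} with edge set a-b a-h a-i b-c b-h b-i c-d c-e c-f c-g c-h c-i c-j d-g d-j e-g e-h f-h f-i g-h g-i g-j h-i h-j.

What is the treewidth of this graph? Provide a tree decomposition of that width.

The largest bag has 4 vertices, giving width 3; this decomposition certifies tw(G) ≤ 3. For the lower bound, the 4 vertices {c, d, g, j} are pairwise adjacent, and any tree decomposition puts a clique entirely inside one bag — forcing width ≥ 3. Combining the bounds, tw(G) = 3.

Treewidth 3.
One such decomposition:
Bags: B1 = {c, f, h, i}  B2 = {b, c, h, i}  B3 = {c, g, h, i}  B4 = {c, g, h, j}  B5 = {c, e, g, h}  B6 = {a, b, h, i}  B7 = {c, d, g, j}
Tree: B1–B2, B1–B3, B3–B4, B3–B5, B2–B6, B4–B7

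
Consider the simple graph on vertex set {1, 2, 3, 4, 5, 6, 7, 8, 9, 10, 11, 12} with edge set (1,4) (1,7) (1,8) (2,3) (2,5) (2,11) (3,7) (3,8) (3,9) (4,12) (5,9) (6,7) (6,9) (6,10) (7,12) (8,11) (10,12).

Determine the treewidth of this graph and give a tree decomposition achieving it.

Every bag has size at most 4, so the width is 4 − 1 = 3 and tw(G) ≤ 3. For the lower bound: the 4 vertex sets {2,5,11}, {9}, {3}, {1,6,7,8} are disjoint, each induces a connected subgraph, and every pair is joined by at least one edge of G. Contracting each set to a single vertex therefore yields K_{4} as a minor, and since treewidth is minor-monotone, tw(G) ≥ tw(K_{4}) = 3. Therefore the treewidth is 3.

Treewidth 3.
One optimal decomposition is:
Bags: B1 = {2, 5, 9, 11}  B2 = {2, 3, 9, 11}  B3 = {3, 8, 9, 11}  B4 = {3, 6, 8, 9}  B5 = {3, 6, 7, 8}  B6 = {1, 6, 7, 8}  B7 = {1, 6, 7, 10}  B8 = {1, 7, 10, 12}  B9 = {1, 4, 10, 12}
Tree: B1–B2, B2–B3, B3–B4, B4–B5, B5–B6, B6–B7, B7–B8, B8–B9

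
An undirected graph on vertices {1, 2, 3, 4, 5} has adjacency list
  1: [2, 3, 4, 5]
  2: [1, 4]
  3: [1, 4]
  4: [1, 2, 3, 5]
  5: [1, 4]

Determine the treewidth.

A width-2 tree decomposition is:
Bags: B1 = {1, 4, 5}  B2 = {1, 3, 4}  B3 = {1, 2, 4}
Tree: B1–B2, B1–B3
Every bag has size at most 3, so the width is 3 − 1 = 2 and tw(G) ≤ 2. Conversely, {1, 2, 4} is a clique of size 3, and the vertices of any clique must share a bag in every tree decomposition; so some bag has ≥ 3 vertices and tw(G) ≥ 2. The upper and lower bounds meet at 2, so that is the treewidth.

2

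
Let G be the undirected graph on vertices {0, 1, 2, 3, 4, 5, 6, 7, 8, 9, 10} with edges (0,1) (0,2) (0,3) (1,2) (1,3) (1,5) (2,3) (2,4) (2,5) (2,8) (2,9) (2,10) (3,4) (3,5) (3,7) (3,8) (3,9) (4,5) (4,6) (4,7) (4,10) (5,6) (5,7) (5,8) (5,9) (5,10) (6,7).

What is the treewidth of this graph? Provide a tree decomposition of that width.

Treewidth 3.
One such decomposition:
Bags: B1 = {1, 2, 3, 5}  B2 = {2, 3, 5, 8}  B3 = {2, 3, 4, 5}  B4 = {3, 4, 5, 7}  B5 = {0, 1, 2, 3}  B6 = {4, 5, 6, 7}  B7 = {2, 3, 5, 9}  B8 = {2, 4, 5, 10}
Tree: B1–B2, B2–B3, B3–B4, B1–B5, B4–B6, B3–B7, B3–B8

The largest bag has 4 vertices, giving width 3; this decomposition certifies tw(G) ≤ 3. Conversely, {0, 1, 2, 3} is a clique of size 4, and the vertices of any clique must share a bag in every tree decomposition; so some bag has ≥ 4 vertices and tw(G) ≥ 3. The upper and lower bounds meet at 3, so that is the treewidth.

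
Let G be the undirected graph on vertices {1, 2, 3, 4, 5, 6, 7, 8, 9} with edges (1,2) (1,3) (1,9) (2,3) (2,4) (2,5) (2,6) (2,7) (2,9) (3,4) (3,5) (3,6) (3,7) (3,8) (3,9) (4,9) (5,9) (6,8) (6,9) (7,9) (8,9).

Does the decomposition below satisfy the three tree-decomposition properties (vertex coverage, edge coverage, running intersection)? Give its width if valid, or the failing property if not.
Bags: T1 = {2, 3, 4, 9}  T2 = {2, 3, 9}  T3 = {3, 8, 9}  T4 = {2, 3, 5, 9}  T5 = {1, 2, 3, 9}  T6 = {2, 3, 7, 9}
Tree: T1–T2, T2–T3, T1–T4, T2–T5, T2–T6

No — vertex 6 appears in no bag.

A tree decomposition must satisfy three properties: every vertex lies in some bag; for every edge, both endpoints lie together in some bag; and for every vertex, the bags containing it form a connected subtree. Here vertex 6 appears in no bag, so the decomposition is invalid.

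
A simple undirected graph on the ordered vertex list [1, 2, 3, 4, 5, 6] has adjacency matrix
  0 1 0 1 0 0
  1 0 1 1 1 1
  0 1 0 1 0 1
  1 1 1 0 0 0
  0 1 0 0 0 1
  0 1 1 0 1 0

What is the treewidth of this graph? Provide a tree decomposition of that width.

Treewidth 2.
One optimal decomposition is:
Bags: B1 = {2, 3, 6}  B2 = {2, 5, 6}  B3 = {2, 3, 4}  B4 = {1, 2, 4}
Tree: B1–B2, B1–B3, B3–B4

Every bag has size at most 3, so the width is 3 − 1 = 2 and tw(G) ≤ 2. Conversely, {1, 2, 4} is a clique of size 3, and the vertices of any clique must share a bag in every tree decomposition; so some bag has ≥ 3 vertices and tw(G) ≥ 2. Therefore the treewidth is 2.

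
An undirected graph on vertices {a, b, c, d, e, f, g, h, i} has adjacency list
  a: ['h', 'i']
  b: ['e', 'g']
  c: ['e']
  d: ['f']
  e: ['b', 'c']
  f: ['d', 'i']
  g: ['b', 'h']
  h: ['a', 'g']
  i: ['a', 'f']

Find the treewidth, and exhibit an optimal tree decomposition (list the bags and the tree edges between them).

Treewidth 1.
Bags: B1 = {d, f}  B2 = {f, i}  B3 = {a, i}  B4 = {a, h}  B5 = {g, h}  B6 = {b, g}  B7 = {b, e}  B8 = {c, e}
Tree: B1–B2, B2–B3, B3–B4, B4–B5, B5–B6, B6–B7, B7–B8

Each bag holds 2 vertices, so the decomposition has width 1, which upper-bounds the treewidth. Since G has at least one edge (e.g. d–f), it is not an edgeless graph, so tw(G) ≥ 1. Combining the bounds, tw(G) = 1.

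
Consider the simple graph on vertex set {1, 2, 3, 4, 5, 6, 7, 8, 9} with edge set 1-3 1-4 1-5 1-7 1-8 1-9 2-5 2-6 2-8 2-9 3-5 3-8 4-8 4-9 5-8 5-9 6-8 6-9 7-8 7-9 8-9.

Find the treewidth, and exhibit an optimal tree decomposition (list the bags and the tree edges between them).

Treewidth 3.
One such decomposition:
Bags: B1 = {2, 5, 8, 9}  B2 = {1, 5, 8, 9}  B3 = {1, 7, 8, 9}  B4 = {2, 6, 8, 9}  B5 = {1, 4, 8, 9}  B6 = {1, 3, 5, 8}
Tree: B1–B2, B2–B3, B1–B4, B3–B5, B2–B6

Each bag holds 4 vertices, so the decomposition has width 3, which upper-bounds the treewidth. For the lower bound, the 4 vertices {1, 4, 8, 9} are pairwise adjacent, and any tree decomposition puts a clique entirely inside one bag — forcing width ≥ 3. Combining the bounds, tw(G) = 3.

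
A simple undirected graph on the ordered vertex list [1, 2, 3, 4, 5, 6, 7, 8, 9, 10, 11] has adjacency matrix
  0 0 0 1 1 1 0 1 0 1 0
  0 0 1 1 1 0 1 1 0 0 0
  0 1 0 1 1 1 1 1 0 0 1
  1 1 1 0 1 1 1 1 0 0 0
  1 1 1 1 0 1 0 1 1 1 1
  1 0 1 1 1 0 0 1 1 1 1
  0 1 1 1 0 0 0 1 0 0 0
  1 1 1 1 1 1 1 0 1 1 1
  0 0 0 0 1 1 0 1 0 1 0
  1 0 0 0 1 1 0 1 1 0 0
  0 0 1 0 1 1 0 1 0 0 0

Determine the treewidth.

A width-4 tree decomposition is:
Bags: B1 = {1, 4, 5, 6, 8}  B2 = {1, 5, 6, 8, 10}  B3 = {3, 4, 5, 6, 8}  B4 = {2, 3, 4, 5, 8}  B5 = {3, 5, 6, 8, 11}  B6 = {5, 6, 8, 9, 10}  B7 = {2, 3, 4, 7, 8}
Tree: B1–B2, B1–B3, B3–B4, B3–B5, B2–B6, B4–B7
Each bag holds 5 vertices, so the decomposition has width 4, which upper-bounds the treewidth. On the other hand G contains the 5-clique {2, 3, 4, 5, 8}. A clique must lie in a single bag of any decomposition, so no decomposition can have width below 4. The upper and lower bounds meet at 4, so that is the treewidth.

4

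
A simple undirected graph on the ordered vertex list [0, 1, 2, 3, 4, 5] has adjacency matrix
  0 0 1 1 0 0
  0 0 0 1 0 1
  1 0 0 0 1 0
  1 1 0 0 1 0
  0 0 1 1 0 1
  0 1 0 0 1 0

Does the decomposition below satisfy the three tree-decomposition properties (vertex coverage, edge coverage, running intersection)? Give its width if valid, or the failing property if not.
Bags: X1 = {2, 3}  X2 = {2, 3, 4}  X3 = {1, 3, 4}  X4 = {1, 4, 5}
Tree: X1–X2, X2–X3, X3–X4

A tree decomposition must satisfy three properties: every vertex lies in some bag; for every edge, both endpoints lie together in some bag; and for every vertex, the bags containing it form a connected subtree. Here vertex 0 appears in no bag, so the decomposition is invalid.

No — vertex 0 appears in no bag.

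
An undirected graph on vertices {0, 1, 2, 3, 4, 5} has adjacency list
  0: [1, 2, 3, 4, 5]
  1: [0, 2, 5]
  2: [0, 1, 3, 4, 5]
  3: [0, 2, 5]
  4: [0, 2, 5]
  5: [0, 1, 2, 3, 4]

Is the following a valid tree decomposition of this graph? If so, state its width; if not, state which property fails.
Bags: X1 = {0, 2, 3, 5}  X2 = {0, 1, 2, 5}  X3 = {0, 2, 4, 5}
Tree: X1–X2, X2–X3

Yes; width 3.

Vertex coverage: the bags together contain {0, 1, 2, 3, 4, 5}, the full vertex set. Edge coverage: each edge of G has both endpoints in at least one bag. Running intersection: for every vertex, the bags containing it form a connected subtree. All three properties hold, so this is a valid tree decomposition of width max|bag| − 1 = 3, and hence tw(G) ≤ 3.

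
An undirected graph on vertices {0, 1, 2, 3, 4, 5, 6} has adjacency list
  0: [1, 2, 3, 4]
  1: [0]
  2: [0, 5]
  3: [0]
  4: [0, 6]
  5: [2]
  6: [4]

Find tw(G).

1

A width-1 tree decomposition is:
Bags: B1 = {0, 3}  B2 = {0, 4}  B3 = {0, 2}  B4 = {2, 5}  B5 = {0, 1}  B6 = {4, 6}
Tree: B1–B2, B2–B3, B3–B4, B2–B5, B2–B6
The largest bag has 2 vertices, giving width 1; this decomposition certifies tw(G) ≤ 1. Any graph with an edge has treewidth ≥ 1, and G has the edge 0–3. Hence tw(G) = 1 exactly.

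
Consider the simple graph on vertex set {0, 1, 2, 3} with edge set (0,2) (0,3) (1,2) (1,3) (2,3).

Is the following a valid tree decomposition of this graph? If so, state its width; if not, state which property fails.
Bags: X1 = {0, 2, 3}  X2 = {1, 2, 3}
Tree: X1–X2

Vertex coverage: the bags together contain {0, 1, 2, 3}, the full vertex set. Edge coverage: each edge of G has both endpoints in at least one bag. Running intersection: for every vertex, the bags containing it form a connected subtree. All three properties hold, so this is a valid tree decomposition of width max|bag| − 1 = 2, and hence tw(G) ≤ 2.

Yes; width 2.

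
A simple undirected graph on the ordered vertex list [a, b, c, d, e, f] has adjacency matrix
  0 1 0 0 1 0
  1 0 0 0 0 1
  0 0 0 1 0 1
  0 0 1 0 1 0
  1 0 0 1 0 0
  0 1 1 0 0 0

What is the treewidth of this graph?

2

A width-2 tree decomposition is:
Bags: B1 = {a, b, e}  B2 = {b, d, e}  B3 = {b, c, d}  B4 = {b, c, f}
Tree: B1–B2, B2–B3, B3–B4
Every bag has size at most 3, so the width is 3 − 1 = 2 and tw(G) ≤ 2. For the lower bound, G contains the cycle b–a–e–d–c–f–b, so G is not a forest; only forests have treewidth ≤ 1, hence tw(G) ≥ 2. The upper and lower bounds meet at 2, so that is the treewidth.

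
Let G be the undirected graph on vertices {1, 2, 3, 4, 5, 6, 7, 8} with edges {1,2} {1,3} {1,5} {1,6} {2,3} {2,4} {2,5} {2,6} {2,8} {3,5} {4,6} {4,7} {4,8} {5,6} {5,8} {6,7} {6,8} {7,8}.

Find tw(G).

A width-3 tree decomposition is:
Bags: B1 = {1, 2, 5, 6}  B2 = {2, 5, 6, 8}  B3 = {1, 2, 3, 5}  B4 = {2, 4, 6, 8}  B5 = {4, 6, 7, 8}
Tree: B1–B2, B1–B3, B2–B4, B4–B5
Each bag holds 4 vertices, so the decomposition has width 3, which upper-bounds the treewidth. For the lower bound, the 4 vertices {2, 4, 6, 8} are pairwise adjacent, and any tree decomposition puts a clique entirely inside one bag — forcing width ≥ 3. Combining the bounds, tw(G) = 3.

3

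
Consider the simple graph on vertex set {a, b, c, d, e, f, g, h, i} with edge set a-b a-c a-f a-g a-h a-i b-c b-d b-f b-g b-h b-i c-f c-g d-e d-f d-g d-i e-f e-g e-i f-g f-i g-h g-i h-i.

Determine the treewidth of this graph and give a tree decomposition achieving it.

Each bag holds 5 vertices, so the decomposition has width 4, which upper-bounds the treewidth. For the lower bound, the 5 vertices {a, b, g, h, i} are pairwise adjacent, and any tree decomposition puts a clique entirely inside one bag — forcing width ≥ 4. Combining the bounds, tw(G) = 4.

Treewidth 4.
One optimal decomposition is:
Bags: B1 = {a, b, f, g, i}  B2 = {b, d, f, g, i}  B3 = {d, e, f, g, i}  B4 = {a, b, c, f, g}  B5 = {a, b, g, h, i}
Tree: B1–B2, B2–B3, B1–B4, B1–B5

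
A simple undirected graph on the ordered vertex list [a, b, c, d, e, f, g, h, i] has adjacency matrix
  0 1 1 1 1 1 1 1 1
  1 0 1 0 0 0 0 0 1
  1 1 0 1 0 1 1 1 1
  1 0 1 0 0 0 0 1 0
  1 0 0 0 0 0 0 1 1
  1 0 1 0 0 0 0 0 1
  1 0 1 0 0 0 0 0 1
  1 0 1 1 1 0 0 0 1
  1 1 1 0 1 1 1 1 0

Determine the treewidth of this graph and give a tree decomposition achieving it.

Treewidth 3.
Bags: B1 = {a, b, c, i}  B2 = {a, c, h, i}  B3 = {a, c, d, h}  B4 = {a, e, h, i}  B5 = {a, c, f, i}  B6 = {a, c, g, i}
Tree: B1–B2, B2–B3, B2–B4, B1–B5, B2–B6

Each bag holds 4 vertices, so the decomposition has width 3, which upper-bounds the treewidth. On the other hand G contains the 4-clique {a, c, d, h}. A clique must lie in a single bag of any decomposition, so no decomposition can have width below 3. Therefore the treewidth is 3.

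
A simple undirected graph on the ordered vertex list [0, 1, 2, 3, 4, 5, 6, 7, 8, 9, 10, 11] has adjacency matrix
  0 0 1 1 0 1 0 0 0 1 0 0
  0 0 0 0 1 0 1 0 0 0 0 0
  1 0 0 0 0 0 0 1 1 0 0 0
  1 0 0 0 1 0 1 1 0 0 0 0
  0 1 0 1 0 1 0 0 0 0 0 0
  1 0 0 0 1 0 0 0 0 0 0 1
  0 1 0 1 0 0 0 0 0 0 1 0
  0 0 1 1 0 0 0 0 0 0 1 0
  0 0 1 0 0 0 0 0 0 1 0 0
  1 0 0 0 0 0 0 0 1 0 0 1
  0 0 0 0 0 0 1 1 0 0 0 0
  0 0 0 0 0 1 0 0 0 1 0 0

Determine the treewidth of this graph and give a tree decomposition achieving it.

Treewidth 3.
One such decomposition:
Bags: B1 = {1, 6, 7, 10}  B2 = {1, 3, 6, 7}  B3 = {1, 3, 4, 7}  B4 = {2, 3, 4, 7}  B5 = {0, 2, 3, 4}  B6 = {0, 2, 4, 5}  B7 = {0, 2, 5, 8}  B8 = {0, 5, 8, 9}  B9 = {5, 8, 9, 11}
Tree: B1–B2, B2–B3, B3–B4, B4–B5, B5–B6, B6–B7, B7–B8, B8–B9

Each bag holds 4 vertices, so the decomposition has width 3, which upper-bounds the treewidth. For the lower bound: the 4 vertex sets {1,6,10}, {7}, {3}, {0,2,4,5} are disjoint, each induces a connected subgraph, and every pair is joined by at least one edge of G. Contracting each set to a single vertex therefore yields K_{4} as a minor, and since treewidth is minor-monotone, tw(G) ≥ tw(K_{4}) = 3. The upper and lower bounds meet at 3, so that is the treewidth.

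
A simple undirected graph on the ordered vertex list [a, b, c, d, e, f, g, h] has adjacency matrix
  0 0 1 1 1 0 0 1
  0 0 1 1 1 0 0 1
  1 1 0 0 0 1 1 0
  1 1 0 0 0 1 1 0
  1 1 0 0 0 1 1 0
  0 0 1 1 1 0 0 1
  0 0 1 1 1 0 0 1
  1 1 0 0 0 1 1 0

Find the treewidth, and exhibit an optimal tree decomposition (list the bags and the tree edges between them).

Each bag holds 5 vertices, so the decomposition has width 4, which upper-bounds the treewidth. For the lower bound: the 5 vertex sets {b,d}, {e,g}, {a,c}, {h}, {f} are disjoint, each induces a connected subgraph, and every pair is joined by at least one edge of G. Contracting each set to a single vertex therefore yields K_{5} as a minor, and since treewidth is minor-monotone, tw(G) ≥ tw(K_{5}) = 4. Therefore the treewidth is 4.

Treewidth 4.
One such decomposition:
Bags: B1 = {b, c, d, e, h}  B2 = {c, d, e, g, h}  B3 = {a, c, d, e, h}  B4 = {c, d, e, f, h}
Tree: B1–B2, B2–B3, B3–B4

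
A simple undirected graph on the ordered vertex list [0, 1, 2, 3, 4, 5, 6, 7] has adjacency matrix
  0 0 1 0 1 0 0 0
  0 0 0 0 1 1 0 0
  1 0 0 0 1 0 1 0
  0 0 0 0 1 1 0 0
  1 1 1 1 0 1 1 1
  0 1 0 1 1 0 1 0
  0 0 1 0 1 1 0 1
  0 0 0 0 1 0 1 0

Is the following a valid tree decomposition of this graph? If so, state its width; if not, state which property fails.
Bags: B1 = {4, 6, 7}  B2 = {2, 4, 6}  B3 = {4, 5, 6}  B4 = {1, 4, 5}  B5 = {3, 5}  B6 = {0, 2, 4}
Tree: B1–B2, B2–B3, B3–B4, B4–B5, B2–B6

No — edge (4,3) lies in no bag.

A tree decomposition must satisfy three properties: every vertex lies in some bag; for every edge, both endpoints lie together in some bag; and for every vertex, the bags containing it form a connected subtree. Here edge (4,3) lies in no bag, so the decomposition is invalid.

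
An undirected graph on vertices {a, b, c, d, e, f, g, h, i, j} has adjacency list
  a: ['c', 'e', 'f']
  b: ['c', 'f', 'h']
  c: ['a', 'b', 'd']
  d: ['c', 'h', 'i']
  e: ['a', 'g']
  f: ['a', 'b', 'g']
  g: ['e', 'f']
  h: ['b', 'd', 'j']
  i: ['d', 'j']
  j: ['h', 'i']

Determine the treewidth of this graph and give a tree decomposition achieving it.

Each bag holds 3 vertices, so the decomposition has width 2, which upper-bounds the treewidth. Since g–e–a–f–g is a cycle in G, G is not acyclic. Forests are exactly the graphs of treewidth ≤ 1, so tw(G) ≥ 2. Combining the bounds, tw(G) = 2.

Treewidth 2.
One such decomposition:
Bags: B1 = {e, f, g}  B2 = {a, e, f}  B3 = {a, b, f}  B4 = {a, b, c}  B5 = {b, c, h}  B6 = {c, d, h}  B7 = {d, h, j}  B8 = {d, i, j}
Tree: B1–B2, B2–B3, B3–B4, B4–B5, B5–B6, B6–B7, B7–B8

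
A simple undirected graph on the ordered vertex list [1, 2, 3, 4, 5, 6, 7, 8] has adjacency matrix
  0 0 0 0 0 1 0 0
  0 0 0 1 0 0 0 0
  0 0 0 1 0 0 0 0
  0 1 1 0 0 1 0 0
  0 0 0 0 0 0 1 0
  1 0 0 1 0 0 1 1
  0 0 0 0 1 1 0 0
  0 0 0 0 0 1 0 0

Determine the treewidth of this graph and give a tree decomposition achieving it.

Every bag has size at most 2, so the width is 2 − 1 = 1 and tw(G) ≤ 1. G has an edge, so its treewidth is at least 1. The upper and lower bounds meet at 1, so that is the treewidth.

Treewidth 1.
One optimal decomposition is:
Bags: B1 = {1, 6}  B2 = {6, 7}  B3 = {4, 6}  B4 = {3, 4}  B5 = {6, 8}  B6 = {5, 7}  B7 = {2, 4}
Tree: B1–B2, B2–B3, B3–B4, B2–B5, B2–B6, B3–B7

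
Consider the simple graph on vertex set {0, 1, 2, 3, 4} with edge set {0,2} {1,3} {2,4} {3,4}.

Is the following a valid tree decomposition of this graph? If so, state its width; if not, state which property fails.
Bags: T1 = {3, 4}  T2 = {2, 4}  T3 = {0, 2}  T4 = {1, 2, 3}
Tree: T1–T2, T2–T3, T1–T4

No — bags containing vertex 2 are not connected in the tree.

A tree decomposition must satisfy three properties: every vertex lies in some bag; for every edge, both endpoints lie together in some bag; and for every vertex, the bags containing it form a connected subtree. Here bags containing vertex 2 are not connected in the tree, so the decomposition is invalid.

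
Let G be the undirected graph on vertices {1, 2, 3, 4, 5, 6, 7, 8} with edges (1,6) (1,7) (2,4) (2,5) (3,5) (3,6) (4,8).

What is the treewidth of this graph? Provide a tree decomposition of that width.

Treewidth 1.
One such decomposition:
Bags: B1 = {4, 8}  B2 = {2, 4}  B3 = {2, 5}  B4 = {3, 5}  B5 = {3, 6}  B6 = {1, 6}  B7 = {1, 7}
Tree: B1–B2, B2–B3, B3–B4, B4–B5, B5–B6, B6–B7

Every bag has size at most 2, so the width is 2 − 1 = 1 and tw(G) ≤ 1. Any graph with an edge has treewidth ≥ 1, and G has the edge 8–4. Therefore the treewidth is 1.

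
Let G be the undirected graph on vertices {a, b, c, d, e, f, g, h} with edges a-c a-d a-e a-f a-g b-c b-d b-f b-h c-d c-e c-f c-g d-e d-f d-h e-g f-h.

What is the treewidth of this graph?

3

A width-3 tree decomposition is:
Bags: B1 = {b, d, f, h}  B2 = {b, c, d, f}  B3 = {a, c, d, f}  B4 = {a, c, d, e}  B5 = {a, c, e, g}
Tree: B1–B2, B2–B3, B3–B4, B4–B5
Every bag has size at most 4, so the width is 4 − 1 = 3 and tw(G) ≤ 3. On the other hand G contains the 4-clique {a, c, d, e}. A clique must lie in a single bag of any decomposition, so no decomposition can have width below 3. Combining the bounds, tw(G) = 3.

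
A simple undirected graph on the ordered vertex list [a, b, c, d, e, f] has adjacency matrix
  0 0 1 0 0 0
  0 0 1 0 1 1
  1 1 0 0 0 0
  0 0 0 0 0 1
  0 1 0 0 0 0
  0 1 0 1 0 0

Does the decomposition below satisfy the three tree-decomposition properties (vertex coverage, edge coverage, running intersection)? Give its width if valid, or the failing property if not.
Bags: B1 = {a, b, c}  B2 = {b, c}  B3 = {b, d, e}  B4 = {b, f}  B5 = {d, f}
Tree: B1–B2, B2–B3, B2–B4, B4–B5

A tree decomposition must satisfy three properties: every vertex lies in some bag; for every edge, both endpoints lie together in some bag; and for every vertex, the bags containing it form a connected subtree. Here bags containing vertex d are not connected in the tree, so the decomposition is invalid.

No — bags containing vertex d are not connected in the tree.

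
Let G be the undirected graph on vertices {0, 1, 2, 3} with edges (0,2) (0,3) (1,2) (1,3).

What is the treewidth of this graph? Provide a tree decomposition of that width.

The largest bag has 3 vertices, giving width 2; this decomposition certifies tw(G) ≤ 2. Since 2–0–3–1–2 is a cycle in G, G is not acyclic. Forests are exactly the graphs of treewidth ≤ 1, so tw(G) ≥ 2. Combining the bounds, tw(G) = 2.

Treewidth 2.
Bags: B1 = {0, 2, 3}  B2 = {1, 2, 3}
Tree: B1–B2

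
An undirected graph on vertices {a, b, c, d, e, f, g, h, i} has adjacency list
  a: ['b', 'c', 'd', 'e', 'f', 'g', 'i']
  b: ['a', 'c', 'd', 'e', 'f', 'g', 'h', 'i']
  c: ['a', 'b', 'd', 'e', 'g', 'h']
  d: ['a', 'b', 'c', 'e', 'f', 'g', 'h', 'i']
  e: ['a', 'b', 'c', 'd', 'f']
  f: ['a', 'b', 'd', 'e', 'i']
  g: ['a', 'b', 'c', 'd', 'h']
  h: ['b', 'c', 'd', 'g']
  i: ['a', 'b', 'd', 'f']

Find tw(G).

A width-4 tree decomposition is:
Bags: B1 = {a, b, c, d, e}  B2 = {a, b, c, d, g}  B3 = {a, b, d, e, f}  B4 = {b, c, d, g, h}  B5 = {a, b, d, f, i}
Tree: B1–B2, B1–B3, B2–B4, B3–B5
Each bag holds 5 vertices, so the decomposition has width 4, which upper-bounds the treewidth. For the lower bound, the 5 vertices {b, c, d, g, h} are pairwise adjacent, and any tree decomposition puts a clique entirely inside one bag — forcing width ≥ 4. Hence tw(G) = 4 exactly.

4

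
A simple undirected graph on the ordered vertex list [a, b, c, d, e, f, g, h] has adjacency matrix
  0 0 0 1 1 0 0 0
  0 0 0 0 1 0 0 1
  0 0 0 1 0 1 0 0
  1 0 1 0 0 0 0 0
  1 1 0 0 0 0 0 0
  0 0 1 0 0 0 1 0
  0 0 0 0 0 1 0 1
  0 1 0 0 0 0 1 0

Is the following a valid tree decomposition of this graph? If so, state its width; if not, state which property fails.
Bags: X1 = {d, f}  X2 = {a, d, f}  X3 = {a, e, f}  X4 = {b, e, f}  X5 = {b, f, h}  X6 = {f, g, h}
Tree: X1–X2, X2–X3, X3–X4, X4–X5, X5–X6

No — vertex c appears in no bag.

A tree decomposition must satisfy three properties: every vertex lies in some bag; for every edge, both endpoints lie together in some bag; and for every vertex, the bags containing it form a connected subtree. Here vertex c appears in no bag, so the decomposition is invalid.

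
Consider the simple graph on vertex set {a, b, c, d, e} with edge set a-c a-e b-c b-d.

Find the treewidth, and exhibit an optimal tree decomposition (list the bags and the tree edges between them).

Treewidth 1.
Bags: B1 = {a, e}  B2 = {a, c}  B3 = {b, c}  B4 = {b, d}
Tree: B1–B2, B2–B3, B3–B4

The largest bag has 2 vertices, giving width 1; this decomposition certifies tw(G) ≤ 1. G has an edge, so its treewidth is at least 1. Combining the bounds, tw(G) = 1.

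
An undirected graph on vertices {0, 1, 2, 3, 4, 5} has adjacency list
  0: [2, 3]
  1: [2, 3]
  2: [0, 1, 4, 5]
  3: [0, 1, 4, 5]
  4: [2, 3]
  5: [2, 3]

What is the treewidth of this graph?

A width-2 tree decomposition is:
Bags: B1 = {2, 3, 5}  B2 = {2, 3, 4}  B3 = {1, 2, 3}  B4 = {0, 2, 3}
Tree: B1–B2, B2–B3, B3–B4
Each bag holds 3 vertices, so the decomposition has width 2, which upper-bounds the treewidth. For the lower bound, G contains the cycle 2–5–3–4–2, so G is not a forest; only forests have treewidth ≤ 1, hence tw(G) ≥ 2. Hence tw(G) = 2 exactly.

2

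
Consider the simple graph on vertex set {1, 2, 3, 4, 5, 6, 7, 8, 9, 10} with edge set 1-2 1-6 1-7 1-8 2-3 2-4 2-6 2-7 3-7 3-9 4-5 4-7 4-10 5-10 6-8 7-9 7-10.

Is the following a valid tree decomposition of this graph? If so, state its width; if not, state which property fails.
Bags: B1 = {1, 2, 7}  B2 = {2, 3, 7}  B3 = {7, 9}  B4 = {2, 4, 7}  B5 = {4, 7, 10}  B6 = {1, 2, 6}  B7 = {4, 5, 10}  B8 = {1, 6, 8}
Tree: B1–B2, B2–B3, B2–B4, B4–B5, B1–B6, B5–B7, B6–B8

No — edge (3,9) lies in no bag.

A tree decomposition must satisfy three properties: every vertex lies in some bag; for every edge, both endpoints lie together in some bag; and for every vertex, the bags containing it form a connected subtree. Here edge (3,9) lies in no bag, so the decomposition is invalid.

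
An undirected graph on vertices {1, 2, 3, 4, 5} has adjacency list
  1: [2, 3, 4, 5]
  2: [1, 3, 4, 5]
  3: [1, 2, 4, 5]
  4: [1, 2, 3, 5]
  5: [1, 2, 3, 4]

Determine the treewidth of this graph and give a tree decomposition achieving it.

Treewidth 4.
One optimal decomposition is:
Bags: B1 = {1, 2, 3, 4, 5}
Tree: (single bag)

A single bag containing all 5 vertices is trivially a valid decomposition of width 4. Conversely, {1, 2, 3, 4, 5} is a clique of size 5, and the vertices of any clique must share a bag in every tree decomposition; so some bag has ≥ 5 vertices and tw(G) ≥ 4. Combining the bounds, tw(G) = 4.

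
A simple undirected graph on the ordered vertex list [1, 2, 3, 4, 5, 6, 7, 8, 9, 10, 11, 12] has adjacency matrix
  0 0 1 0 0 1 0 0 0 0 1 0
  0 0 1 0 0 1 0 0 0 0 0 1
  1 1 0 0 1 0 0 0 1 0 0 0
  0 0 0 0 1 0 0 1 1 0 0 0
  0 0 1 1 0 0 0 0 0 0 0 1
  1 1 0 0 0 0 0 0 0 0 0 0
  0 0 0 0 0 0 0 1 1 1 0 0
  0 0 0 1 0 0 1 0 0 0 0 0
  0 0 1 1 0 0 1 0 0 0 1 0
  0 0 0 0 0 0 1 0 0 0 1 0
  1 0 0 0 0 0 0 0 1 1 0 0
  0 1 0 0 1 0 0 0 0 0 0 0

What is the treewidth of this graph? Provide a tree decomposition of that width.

Treewidth 3.
Bags: B1 = {2, 5, 6, 12}  B2 = {2, 3, 5, 6}  B3 = {1, 3, 5, 6}  B4 = {1, 3, 4, 5}  B5 = {1, 3, 4, 9}  B6 = {1, 4, 9, 11}  B7 = {4, 8, 9, 11}  B8 = {7, 8, 9, 11}  B9 = {7, 8, 10, 11}
Tree: B1–B2, B2–B3, B3–B4, B4–B5, B5–B6, B6–B7, B7–B8, B8–B9

Each bag holds 4 vertices, so the decomposition has width 3, which upper-bounds the treewidth. For the lower bound: the 4 vertex sets {2,6,12}, {5}, {3}, {1,4,9,11} are disjoint, each induces a connected subgraph, and every pair is joined by at least one edge of G. Contracting each set to a single vertex therefore yields K_{4} as a minor, and since treewidth is minor-monotone, tw(G) ≥ tw(K_{4}) = 3. Therefore the treewidth is 3.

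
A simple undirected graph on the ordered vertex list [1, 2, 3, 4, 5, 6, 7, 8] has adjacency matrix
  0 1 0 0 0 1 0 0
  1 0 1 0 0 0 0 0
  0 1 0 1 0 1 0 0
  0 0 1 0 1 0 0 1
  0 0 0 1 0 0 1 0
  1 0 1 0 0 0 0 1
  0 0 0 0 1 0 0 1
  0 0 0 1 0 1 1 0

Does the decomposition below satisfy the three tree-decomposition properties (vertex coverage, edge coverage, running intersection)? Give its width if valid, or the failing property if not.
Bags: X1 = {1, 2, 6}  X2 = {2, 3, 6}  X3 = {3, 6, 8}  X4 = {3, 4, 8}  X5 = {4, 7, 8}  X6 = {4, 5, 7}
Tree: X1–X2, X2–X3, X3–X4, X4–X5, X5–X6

Vertex coverage: the bags together contain {1, 2, 3, 4, 5, 6, 7, 8}, the full vertex set. Edge coverage: each edge of G has both endpoints in at least one bag. Running intersection: for every vertex, the bags containing it form a connected subtree. All three properties hold, so this is a valid tree decomposition of width max|bag| − 1 = 2, and hence tw(G) ≤ 2.

Yes; width 2.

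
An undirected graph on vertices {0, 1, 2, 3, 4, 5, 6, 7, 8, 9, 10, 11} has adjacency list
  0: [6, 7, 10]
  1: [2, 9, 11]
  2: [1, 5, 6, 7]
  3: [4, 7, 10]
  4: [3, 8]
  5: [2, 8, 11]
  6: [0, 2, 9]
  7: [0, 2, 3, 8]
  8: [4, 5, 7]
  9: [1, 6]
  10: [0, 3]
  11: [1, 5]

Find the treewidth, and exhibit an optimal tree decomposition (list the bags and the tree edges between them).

Every bag has size at most 4, so the width is 4 − 1 = 3 and tw(G) ≤ 3. For the lower bound: the 4 vertex sets {3,4,10}, {8}, {7}, {0,2,5,6} are disjoint, each induces a connected subgraph, and every pair is joined by at least one edge of G. Contracting each set to a single vertex therefore yields K_{4} as a minor, and since treewidth is minor-monotone, tw(G) ≥ tw(K_{4}) = 3. Therefore the treewidth is 3.

Treewidth 3.
One such decomposition:
Bags: B1 = {3, 4, 8, 10}  B2 = {3, 7, 8, 10}  B3 = {0, 7, 8, 10}  B4 = {0, 5, 7, 8}  B5 = {0, 2, 5, 7}  B6 = {0, 2, 5, 6}  B7 = {2, 5, 6, 11}  B8 = {1, 2, 6, 11}  B9 = {1, 6, 9, 11}
Tree: B1–B2, B2–B3, B3–B4, B4–B5, B5–B6, B6–B7, B7–B8, B8–B9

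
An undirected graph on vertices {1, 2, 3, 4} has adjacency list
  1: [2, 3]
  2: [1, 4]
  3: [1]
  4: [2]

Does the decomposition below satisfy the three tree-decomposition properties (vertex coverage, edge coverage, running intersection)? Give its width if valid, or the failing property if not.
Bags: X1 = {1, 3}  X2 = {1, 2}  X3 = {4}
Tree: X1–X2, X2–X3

No — edge (2,4) lies in no bag.

A tree decomposition must satisfy three properties: every vertex lies in some bag; for every edge, both endpoints lie together in some bag; and for every vertex, the bags containing it form a connected subtree. Here edge (2,4) lies in no bag, so the decomposition is invalid.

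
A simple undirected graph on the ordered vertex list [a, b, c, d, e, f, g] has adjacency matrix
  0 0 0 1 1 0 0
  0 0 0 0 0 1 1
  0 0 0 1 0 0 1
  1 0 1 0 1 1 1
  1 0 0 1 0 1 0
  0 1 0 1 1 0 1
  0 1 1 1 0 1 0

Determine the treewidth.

A width-2 tree decomposition is:
Bags: B1 = {c, d, g}  B2 = {d, f, g}  B3 = {b, f, g}  B4 = {d, e, f}  B5 = {a, d, e}
Tree: B1–B2, B2–B3, B2–B4, B4–B5
Every bag has size at most 3, so the width is 3 − 1 = 2 and tw(G) ≤ 2. Conversely, {a, d, e} is a clique of size 3, and the vertices of any clique must share a bag in every tree decomposition; so some bag has ≥ 3 vertices and tw(G) ≥ 2. The upper and lower bounds meet at 2, so that is the treewidth.

2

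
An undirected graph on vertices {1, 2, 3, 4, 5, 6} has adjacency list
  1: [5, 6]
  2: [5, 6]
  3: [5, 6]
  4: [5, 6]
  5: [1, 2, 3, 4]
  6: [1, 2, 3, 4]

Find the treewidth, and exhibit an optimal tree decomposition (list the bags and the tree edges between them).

Treewidth 2.
Bags: B1 = {4, 5, 6}  B2 = {1, 5, 6}  B3 = {3, 5, 6}  B4 = {2, 5, 6}
Tree: B1–B2, B2–B3, B3–B4

The largest bag has 3 vertices, giving width 2; this decomposition certifies tw(G) ≤ 2. For the lower bound, G contains the cycle 4–5–1–6–4, so G is not a forest; only forests have treewidth ≤ 1, hence tw(G) ≥ 2. Therefore the treewidth is 2.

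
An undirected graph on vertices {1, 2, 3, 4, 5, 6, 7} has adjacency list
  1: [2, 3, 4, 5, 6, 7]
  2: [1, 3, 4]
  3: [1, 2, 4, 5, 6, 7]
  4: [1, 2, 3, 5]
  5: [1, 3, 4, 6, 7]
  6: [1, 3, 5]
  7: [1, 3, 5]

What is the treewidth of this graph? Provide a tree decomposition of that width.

Each bag holds 4 vertices, so the decomposition has width 3, which upper-bounds the treewidth. For the lower bound, the 4 vertices {1, 2, 3, 4} are pairwise adjacent, and any tree decomposition puts a clique entirely inside one bag — forcing width ≥ 3. Therefore the treewidth is 3.

Treewidth 3.
Bags: B1 = {1, 3, 4, 5}  B2 = {1, 3, 5, 7}  B3 = {1, 2, 3, 4}  B4 = {1, 3, 5, 6}
Tree: B1–B2, B1–B3, B2–B4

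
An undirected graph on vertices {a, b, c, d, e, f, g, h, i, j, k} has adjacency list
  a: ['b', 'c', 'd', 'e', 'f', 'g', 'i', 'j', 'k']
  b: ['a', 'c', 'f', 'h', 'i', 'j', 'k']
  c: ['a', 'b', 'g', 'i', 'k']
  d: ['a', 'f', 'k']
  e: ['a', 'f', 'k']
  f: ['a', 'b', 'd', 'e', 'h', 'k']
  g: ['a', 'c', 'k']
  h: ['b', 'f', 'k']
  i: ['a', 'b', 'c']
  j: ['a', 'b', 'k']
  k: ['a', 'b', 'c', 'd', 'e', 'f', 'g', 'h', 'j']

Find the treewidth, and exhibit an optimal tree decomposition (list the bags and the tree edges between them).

Treewidth 3.
One such decomposition:
Bags: B1 = {a, b, f, k}  B2 = {b, f, h, k}  B3 = {a, b, c, k}  B4 = {a, c, g, k}  B5 = {a, d, f, k}  B6 = {a, e, f, k}  B7 = {a, b, c, i}  B8 = {a, b, j, k}
Tree: B1–B2, B1–B3, B3–B4, B1–B5, B1–B6, B3–B7, B3–B8

Every bag has size at most 4, so the width is 4 − 1 = 3 and tw(G) ≤ 3. Conversely, {b, f, h, k} is a clique of size 4, and the vertices of any clique must share a bag in every tree decomposition; so some bag has ≥ 4 vertices and tw(G) ≥ 3. Therefore the treewidth is 3.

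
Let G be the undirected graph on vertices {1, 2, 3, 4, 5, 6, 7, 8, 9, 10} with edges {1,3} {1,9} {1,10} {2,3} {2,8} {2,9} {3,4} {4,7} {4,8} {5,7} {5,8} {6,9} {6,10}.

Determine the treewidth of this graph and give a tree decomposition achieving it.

Treewidth 2.
One such decomposition:
Bags: B1 = {1, 6, 10}  B2 = {1, 6, 9}  B3 = {1, 3, 9}  B4 = {2, 3, 9}  B5 = {2, 3, 4}  B6 = {2, 4, 8}  B7 = {4, 7, 8}  B8 = {5, 7, 8}
Tree: B1–B2, B2–B3, B3–B4, B4–B5, B5–B6, B6–B7, B7–B8

Every bag has size at most 3, so the width is 3 − 1 = 2 and tw(G) ≤ 2. Since 10–6–9–1–10 is a cycle in G, G is not acyclic. Forests are exactly the graphs of treewidth ≤ 1, so tw(G) ≥ 2. The upper and lower bounds meet at 2, so that is the treewidth.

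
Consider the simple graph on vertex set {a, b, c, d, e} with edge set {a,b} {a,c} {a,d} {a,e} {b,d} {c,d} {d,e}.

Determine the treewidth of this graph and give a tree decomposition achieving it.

Each bag holds 3 vertices, so the decomposition has width 2, which upper-bounds the treewidth. For the lower bound, the 3 vertices {a, d, e} are pairwise adjacent, and any tree decomposition puts a clique entirely inside one bag — forcing width ≥ 2. Hence tw(G) = 2 exactly.

Treewidth 2.
One such decomposition:
Bags: B1 = {a, c, d}  B2 = {a, b, d}  B3 = {a, d, e}
Tree: B1–B2, B1–B3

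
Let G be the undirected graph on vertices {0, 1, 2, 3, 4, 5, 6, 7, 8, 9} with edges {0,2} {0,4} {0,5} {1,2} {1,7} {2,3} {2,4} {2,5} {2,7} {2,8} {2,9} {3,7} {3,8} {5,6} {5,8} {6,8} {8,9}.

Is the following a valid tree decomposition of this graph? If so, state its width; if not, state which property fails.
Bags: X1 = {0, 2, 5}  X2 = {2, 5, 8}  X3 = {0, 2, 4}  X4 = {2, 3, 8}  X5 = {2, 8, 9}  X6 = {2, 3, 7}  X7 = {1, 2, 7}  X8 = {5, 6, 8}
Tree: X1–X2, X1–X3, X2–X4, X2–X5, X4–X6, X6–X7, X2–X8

Yes; width 2.

Vertex coverage: the bags together contain {0, 1, 2, 3, 4, 5, 6, 7, 8, 9}, the full vertex set. Edge coverage: each edge of G has both endpoints in at least one bag. Running intersection: for every vertex, the bags containing it form a connected subtree. All three properties hold, so this is a valid tree decomposition of width max|bag| − 1 = 2, and hence tw(G) ≤ 2.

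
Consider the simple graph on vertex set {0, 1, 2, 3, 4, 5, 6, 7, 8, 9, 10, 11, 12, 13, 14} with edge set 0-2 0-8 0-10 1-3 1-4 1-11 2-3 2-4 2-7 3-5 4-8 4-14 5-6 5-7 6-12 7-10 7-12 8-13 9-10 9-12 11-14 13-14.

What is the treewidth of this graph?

3

A width-3 tree decomposition is:
Bags: B1 = {8, 11, 13, 14}  B2 = {4, 8, 11, 14}  B3 = {1, 4, 8, 11}  B4 = {0, 1, 4, 8}  B5 = {0, 1, 2, 4}  B6 = {0, 1, 2, 3}  B7 = {0, 2, 3, 10}  B8 = {2, 3, 7, 10}  B9 = {3, 5, 7, 10}  B10 = {5, 7, 9, 10}  B11 = {5, 7, 9, 12}  B12 = {5, 6, 9, 12}
Tree: B1–B2, B2–B3, B3–B4, B4–B5, B5–B6, B6–B7, B7–B8, B8–B9, B9–B10, B10–B11, B11–B12
Every bag has size at most 4, so the width is 4 − 1 = 3 and tw(G) ≤ 3. For the lower bound: the 4 vertex sets {11,13,14}, {8}, {4}, {0,1,2,3} are disjoint, each induces a connected subgraph, and every pair is joined by at least one edge of G. Contracting each set to a single vertex therefore yields K_{4} as a minor, and since treewidth is minor-monotone, tw(G) ≥ tw(K_{4}) = 3. The upper and lower bounds meet at 3, so that is the treewidth.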